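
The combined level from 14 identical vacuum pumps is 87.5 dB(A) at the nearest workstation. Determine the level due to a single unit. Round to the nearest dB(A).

76 dB(A)

Dividing the total intensity by 14 lowers the level by 10·log₁₀ 14 = 11.461 dB: L₁ = 87.5 − 11.461.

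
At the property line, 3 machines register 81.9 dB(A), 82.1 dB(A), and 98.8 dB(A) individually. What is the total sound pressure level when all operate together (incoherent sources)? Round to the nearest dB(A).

99 dB(A)

Incoherent sources combine by intensity addition: L_total = 10·log₁₀(Σ 10^(L_i/10)).
Σ 10^(L/10) = 10^(81.9/10) + 10^(82.1/10) + 10^(98.8/10) = 7.903e+09.
L_total = 10·log₁₀(7.903e+09) = 98.98 dB(A).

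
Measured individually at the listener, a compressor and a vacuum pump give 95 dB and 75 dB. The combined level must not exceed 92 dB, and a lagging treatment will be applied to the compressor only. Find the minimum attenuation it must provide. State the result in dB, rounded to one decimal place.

3.1 dB

The untreated sources together contribute 10^(75/10) = 3.162e+07, i.e. 75.00 dB.
The limit corresponds to 10^(92/10) = 1.585e+09; subtracting the fixed part leaves 1.553e+09 for the compressor, i.e. 91.91 dB.
Required insertion loss = 95 − 91.91 = 3.09 dB.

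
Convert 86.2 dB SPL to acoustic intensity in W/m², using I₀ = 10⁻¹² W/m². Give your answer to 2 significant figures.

I/I₀ = 10^(86.2/10) = 4.169e+08, so I = 4.169e+08 × 10⁻¹² W/m².

0.00042 W/m²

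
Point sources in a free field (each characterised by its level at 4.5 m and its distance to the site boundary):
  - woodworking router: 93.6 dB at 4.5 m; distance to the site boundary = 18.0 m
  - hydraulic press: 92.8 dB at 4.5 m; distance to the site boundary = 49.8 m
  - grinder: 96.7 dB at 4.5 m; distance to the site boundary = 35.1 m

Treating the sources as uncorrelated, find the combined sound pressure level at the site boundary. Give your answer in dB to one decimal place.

83.7 dB

Apply inverse-square spreading to bring every level to the receiver, then sum 10^(L/10).
woodworking router: 93.6 − 20·log₁₀(18.0/4.5) = 93.6 − 12.04 = 81.56 dB.
hydraulic press: 92.8 − 20·log₁₀(49.8/4.5) = 92.8 − 20.88 = 71.92 dB.
grinder: 96.7 − 20·log₁₀(35.1/4.5) = 96.7 − 17.84 = 78.86 dB.
Σ 10^(L/10) = 2.356e+08 → L_total = 10·log₁₀(2.356e+08) = 83.72 dB.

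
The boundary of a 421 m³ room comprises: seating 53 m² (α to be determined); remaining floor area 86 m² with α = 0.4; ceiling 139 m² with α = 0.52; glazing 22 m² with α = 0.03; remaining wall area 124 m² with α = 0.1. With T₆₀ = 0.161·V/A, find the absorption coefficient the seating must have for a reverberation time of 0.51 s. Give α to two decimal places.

0.25

From T₆₀ = 0.161·V/A, the target T₆₀ = 0.51 s needs A = 0.161·421/0.51 = 132.90 m².
Absorption from the other surfaces = 86·0.4 + 139·0.52 + 22·0.03 + 124·0.1 = 119.74 m², so the seating must supply 13.16 m² over 53 m².
α = 13.16/53 = 0.248.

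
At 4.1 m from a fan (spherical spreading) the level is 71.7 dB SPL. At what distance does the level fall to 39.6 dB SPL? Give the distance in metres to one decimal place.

165.1 m

For a point source L₁ − L₂ = 20·log₁₀(r₂/r₁), so r₂ = r₁·10^((L₁−L₂)/20).
r₂ = 4.1·10^((71.7−39.6)/20) = 4.1·10^(32.1/20) = 165.11 m.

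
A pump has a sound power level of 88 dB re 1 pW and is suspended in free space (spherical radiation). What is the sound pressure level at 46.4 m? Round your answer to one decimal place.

43.7 dB

L_p = L_w − 10·log₁₀(4π·r²) with r = 46.4 m.
4π·r² = 2.705e+04 m², 10·log₁₀ of that is 44.322 dB.
L_p = 88 − 44.322 = 43.68 dB.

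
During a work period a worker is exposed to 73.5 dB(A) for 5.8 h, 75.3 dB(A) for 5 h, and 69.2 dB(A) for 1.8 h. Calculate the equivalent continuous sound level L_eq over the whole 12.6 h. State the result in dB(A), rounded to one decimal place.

The energy average is taken in the linear domain: L_eq = 10·log₁₀[(Σ tᵢ·10^(Lᵢ/10))/T], T = 12.6 h.
Σ tᵢ·10^(Lᵢ/10) = 5.8·10^(73.5/10) + 5·10^(75.3/10) + 1.8·10^(69.2/10) = 3.142e+08.
L_eq = 10·log₁₀(3.142e+08/12.6) = 73.97 dB(A).

74.0 dB(A)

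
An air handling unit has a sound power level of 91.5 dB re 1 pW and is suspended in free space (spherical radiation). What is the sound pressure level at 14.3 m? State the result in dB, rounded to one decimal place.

The power spreads over a sphere of area 4π·r², so L_p = L_w − 10·log₁₀(4π·r²).
4π·r² = 2570 m², 10·log₁₀ of that is 34.099 dB.
L_p = 91.5 − 34.099 = 57.40 dB.

57.4 dB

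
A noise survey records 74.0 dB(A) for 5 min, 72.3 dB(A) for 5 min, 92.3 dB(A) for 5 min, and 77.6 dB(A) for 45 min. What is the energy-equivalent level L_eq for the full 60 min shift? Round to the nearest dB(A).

83 dB(A)

The energy average is taken in the linear domain: L_eq = 10·log₁₀[(Σ tᵢ·10^(Lᵢ/10))/T], T = 60 min.
Σ tᵢ·10^(Lᵢ/10) = 5·10^(74.0/10) + 5·10^(72.3/10) + 5·10^(92.3/10) + 45·10^(77.6/10) = 1.129e+10.
L_eq = 10·log₁₀(1.129e+10/60) = 82.75 dB(A).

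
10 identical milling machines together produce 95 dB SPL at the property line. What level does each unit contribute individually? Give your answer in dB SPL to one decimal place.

10 equal contributions raise the level by 10·log₁₀ 10 = 10.000 dB, so each unit alone gives 95 − 10.000.

85.0 dB SPL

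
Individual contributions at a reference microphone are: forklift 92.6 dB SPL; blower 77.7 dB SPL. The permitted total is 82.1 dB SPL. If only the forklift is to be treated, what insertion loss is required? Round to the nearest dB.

Everything except the forklift sums to 10^(77.7/10) = 5.888e+07 in linear terms, 77.70 dB SPL.
To meet 82.1 dB SPL overall, the treated forklift may contribute at most 10^(82.1/10) − 5.888e+07 = 1.033e+08, i.e. 80.14 dB SPL.
So the forklift must be reduced from 92.6 to 80.14 dB SPL: IL = 12.46 dB.

12 dB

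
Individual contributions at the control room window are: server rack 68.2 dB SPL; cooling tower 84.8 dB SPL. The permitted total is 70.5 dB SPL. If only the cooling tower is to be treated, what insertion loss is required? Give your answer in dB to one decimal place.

Fixed contribution from the other source: Σ 10^(L/10) = 10^(68.2/10) = 6.607e+06 (68.20 dB SPL).
To meet 70.5 dB SPL overall, the treated cooling tower may contribute at most 10^(70.5/10) − 6.607e+06 = 4.613e+06, i.e. 66.64 dB SPL.
Required insertion loss = 84.8 − 66.64 = 18.16 dB.

18.2 dB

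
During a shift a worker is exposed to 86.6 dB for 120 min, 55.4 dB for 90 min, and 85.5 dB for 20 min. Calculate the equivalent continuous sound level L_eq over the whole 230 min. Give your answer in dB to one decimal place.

84.3 dB

L_eq = 10·log₁₀[(1/T)·Σ tᵢ·10^(Lᵢ/10)] with T = 230 min.
Σ tᵢ·10^(Lᵢ/10) = 120·10^(86.6/10) + 90·10^(55.4/10) + 20·10^(85.5/10) = 6.198e+10.
L_eq = 10·log₁₀(6.198e+10/230) = 84.31 dB.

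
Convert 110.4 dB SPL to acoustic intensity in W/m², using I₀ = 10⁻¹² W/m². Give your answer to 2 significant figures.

I = I₀·10^(L/10) = 10⁻¹² × 10^(110.4/10) = 10^(-0.960).

0.11 W/m²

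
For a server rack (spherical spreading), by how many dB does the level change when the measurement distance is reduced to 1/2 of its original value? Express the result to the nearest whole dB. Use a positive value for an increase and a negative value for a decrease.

+6 dB

A point source loses 6 dB per doubling of distance; generally ΔL = −20·log₁₀(r₂/r₁).
ΔL = −20·log₁₀(0.5) = +6.02 dB.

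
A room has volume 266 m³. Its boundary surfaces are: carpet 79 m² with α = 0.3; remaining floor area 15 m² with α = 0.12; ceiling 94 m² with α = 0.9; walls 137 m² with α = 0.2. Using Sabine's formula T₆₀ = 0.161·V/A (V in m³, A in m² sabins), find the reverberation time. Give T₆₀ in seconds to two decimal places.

A = Σ Sᵢαᵢ = 79·0.3 + 15·0.12 + 94·0.9 + 137·0.2 = 137.50 m².
T₆₀ = 0.161·V/A = 0.161·266/137.50 = 0.311 s.

0.31 s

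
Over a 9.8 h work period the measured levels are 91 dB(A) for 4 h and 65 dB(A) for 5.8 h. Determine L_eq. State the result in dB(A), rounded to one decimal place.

The energy average is taken in the linear domain: L_eq = 10·log₁₀[(Σ tᵢ·10^(Lᵢ/10))/T], T = 9.8 h.
Σ tᵢ·10^(Lᵢ/10) = 4·10^(91/10) + 5.8·10^(65/10) = 5.054e+09.
L_eq = 10·log₁₀(5.054e+09/9.8) = 87.12 dB(A).

87.1 dB(A)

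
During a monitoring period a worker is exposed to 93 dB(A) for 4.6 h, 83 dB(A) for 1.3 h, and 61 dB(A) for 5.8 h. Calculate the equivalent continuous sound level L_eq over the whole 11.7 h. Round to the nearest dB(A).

The energy average is taken in the linear domain: L_eq = 10·log₁₀[(Σ tᵢ·10^(Lᵢ/10))/T], T = 11.7 h.
Σ tᵢ·10^(Lᵢ/10) = 4.6·10^(93/10) + 1.3·10^(83/10) + 5.8·10^(61/10) = 9.445e+09.
L_eq = 10·log₁₀(9.445e+09/11.7) = 89.07 dB(A).

89 dB(A)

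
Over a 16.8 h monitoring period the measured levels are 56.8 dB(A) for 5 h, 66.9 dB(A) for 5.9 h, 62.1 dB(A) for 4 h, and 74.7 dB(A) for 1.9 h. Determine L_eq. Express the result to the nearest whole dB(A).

L_eq = 10·log₁₀[(1/T)·Σ tᵢ·10^(Lᵢ/10)] with T = 16.8 h.
Σ tᵢ·10^(Lᵢ/10) = 5·10^(56.8/10) + 5.9·10^(66.9/10) + 4·10^(62.1/10) + 1.9·10^(74.7/10) = 9.385e+07.
L_eq = 10·log₁₀(9.385e+07/16.8) = 67.47 dB(A).

67 dB(A)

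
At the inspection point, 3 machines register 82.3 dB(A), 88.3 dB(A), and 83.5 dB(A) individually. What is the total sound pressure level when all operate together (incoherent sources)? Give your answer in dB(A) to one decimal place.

90.3 dB(A)

For uncorrelated sources the intensities add, so convert each level to linear form, sum, and take 10·log₁₀ of the total.
Σ 10^(L/10) = 10^(82.3/10) + 10^(88.3/10) + 10^(83.5/10) = 1.070e+09.
L_total = 10·log₁₀(1.070e+09) = 90.29 dB(A).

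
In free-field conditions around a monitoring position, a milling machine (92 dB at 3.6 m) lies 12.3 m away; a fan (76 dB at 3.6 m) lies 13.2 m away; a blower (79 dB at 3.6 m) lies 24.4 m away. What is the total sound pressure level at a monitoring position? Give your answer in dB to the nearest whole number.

Propagate each source to the receiver with L = L_ref − 20·log₁₀(r/r_ref), then add intensities.
milling machine: 92 − 20·log₁₀(12.3/3.6) = 92 − 10.67 = 81.33 dB.
fan: 76 − 20·log₁₀(13.2/3.6) = 76 − 11.29 = 64.71 dB.
blower: 79 − 20·log₁₀(24.4/3.6) = 79 − 16.62 = 62.38 dB.
Σ 10^(L/10) = 1.405e+08 → L_total = 10·log₁₀(1.405e+08) = 81.48 dB.

81 dB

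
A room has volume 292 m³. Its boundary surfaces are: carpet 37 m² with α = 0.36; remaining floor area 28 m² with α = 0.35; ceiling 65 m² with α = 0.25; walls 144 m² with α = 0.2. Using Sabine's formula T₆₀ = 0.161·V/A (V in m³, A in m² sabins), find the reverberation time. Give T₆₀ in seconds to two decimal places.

A = Σ Sᵢαᵢ = 37·0.36 + 28·0.35 + 65·0.25 + 144·0.2 = 68.17 m².
T₆₀ = 0.161·V/A = 0.161·292/68.17 = 0.690 s.

0.69 s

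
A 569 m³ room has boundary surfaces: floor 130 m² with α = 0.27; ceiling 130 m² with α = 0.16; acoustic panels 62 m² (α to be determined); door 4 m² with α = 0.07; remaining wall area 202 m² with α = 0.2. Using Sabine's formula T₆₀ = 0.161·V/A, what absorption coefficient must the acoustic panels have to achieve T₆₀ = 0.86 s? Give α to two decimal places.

A = 0.161·V/T₆₀ = 0.161·569/0.86 = 106.52 m² sabins.
Absorption from the other surfaces = 130·0.27 + 130·0.16 + 4·0.07 + 202·0.2 = 96.58 m², so the acoustic panels must supply 9.94 m² over 62 m².
α = 9.94/62 = 0.160.

0.16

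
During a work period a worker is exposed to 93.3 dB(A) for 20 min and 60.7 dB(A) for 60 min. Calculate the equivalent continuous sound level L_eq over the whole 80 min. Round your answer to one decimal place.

87.3 dB(A)

L_eq = 10·log₁₀[(1/T)·Σ tᵢ·10^(Lᵢ/10)] with T = 80 min.
Σ tᵢ·10^(Lᵢ/10) = 20·10^(93.3/10) + 60·10^(60.7/10) = 4.283e+10.
L_eq = 10·log₁₀(4.283e+10/80) = 87.29 dB(A).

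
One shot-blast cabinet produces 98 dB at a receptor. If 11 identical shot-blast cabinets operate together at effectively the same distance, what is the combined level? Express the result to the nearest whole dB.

With 11 equal, uncorrelated contributions the intensity is 11× that of one unit, giving a rise of 10·log₁₀ 11.
L_total = 98 + 10·log₁₀(11) = 98 + 10.414 = 108.41 dB.

108 dB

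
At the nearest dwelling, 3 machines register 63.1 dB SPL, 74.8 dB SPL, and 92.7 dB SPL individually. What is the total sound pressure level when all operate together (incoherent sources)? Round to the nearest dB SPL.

93 dB SPL

Incoherent sources combine by intensity addition: L_total = 10·log₁₀(Σ 10^(L_i/10)).
Σ 10^(L/10) = 10^(63.1/10) + 10^(74.8/10) + 10^(92.7/10) = 1.894e+09.
L_total = 10·log₁₀(1.894e+09) = 92.77 dB SPL.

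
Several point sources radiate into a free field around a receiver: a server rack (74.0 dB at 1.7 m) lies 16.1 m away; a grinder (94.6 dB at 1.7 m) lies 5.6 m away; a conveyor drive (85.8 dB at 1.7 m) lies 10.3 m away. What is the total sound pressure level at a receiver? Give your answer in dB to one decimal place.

Propagate each source to the receiver with L = L_ref − 20·log₁₀(r/r_ref), then add intensities.
server rack: 74.0 − 20·log₁₀(16.1/1.7) = 74.0 − 19.53 = 54.47 dB.
grinder: 94.6 − 20·log₁₀(5.6/1.7) = 94.6 − 10.35 = 84.25 dB.
conveyor drive: 85.8 − 20·log₁₀(10.3/1.7) = 85.8 − 15.65 = 70.15 dB.
Σ 10^(L/10) = 2.764e+08 → L_total = 10·log₁₀(2.764e+08) = 84.42 dB.

84.4 dB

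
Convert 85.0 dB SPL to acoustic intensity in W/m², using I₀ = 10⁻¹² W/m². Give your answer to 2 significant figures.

0.00032 W/m²

I = I₀·10^(L/10) = 10⁻¹² × 10^(85.0/10) = 10^(-3.500).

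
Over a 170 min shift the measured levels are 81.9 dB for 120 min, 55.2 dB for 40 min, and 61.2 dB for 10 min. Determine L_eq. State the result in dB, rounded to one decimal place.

80.4 dB

L_eq = 10·log₁₀[(1/T)·Σ tᵢ·10^(Lᵢ/10)] with T = 170 min.
Σ tᵢ·10^(Lᵢ/10) = 120·10^(81.9/10) + 40·10^(55.2/10) + 10·10^(61.2/10) = 1.861e+10.
L_eq = 10·log₁₀(1.861e+10/170) = 80.39 dB.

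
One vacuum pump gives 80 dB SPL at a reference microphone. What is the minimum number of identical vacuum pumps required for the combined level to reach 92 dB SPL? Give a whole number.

Need L₁ + 10·log₁₀ N ≥ 92, i.e. log₁₀ N ≥ 1.20.
N ≥ 10^(12.0/10) = 15.849, so N = 16.

16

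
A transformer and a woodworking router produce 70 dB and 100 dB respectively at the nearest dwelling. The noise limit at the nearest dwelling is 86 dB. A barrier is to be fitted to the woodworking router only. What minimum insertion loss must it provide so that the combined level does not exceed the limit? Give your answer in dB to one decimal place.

14.1 dB

Everything except the woodworking router sums to 10^(70/10) = 1.000e+07 in linear terms, 70.00 dB.
To meet 86 dB overall, the treated woodworking router may contribute at most 10^(86/10) − 1.000e+07 = 3.881e+08, i.e. 85.89 dB.
So the woodworking router must be reduced from 100 to 85.89 dB: IL = 14.11 dB.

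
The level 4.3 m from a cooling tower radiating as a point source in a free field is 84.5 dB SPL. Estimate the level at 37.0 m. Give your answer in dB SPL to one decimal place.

65.8 dB SPL

Spherical spreading from a point source gives a 20·log₁₀(r₂/r₁) drop.
L₂ = 84.5 − 20·log₁₀(37.0/4.3) = 84.5 − 18.695 = 65.81 dB SPL.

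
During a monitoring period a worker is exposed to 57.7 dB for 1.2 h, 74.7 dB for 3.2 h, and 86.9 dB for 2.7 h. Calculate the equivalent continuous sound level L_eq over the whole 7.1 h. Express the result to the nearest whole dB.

83 dB

L_eq = 10·log₁₀[(1/T)·Σ tᵢ·10^(Lᵢ/10)] with T = 7.1 h.
Σ tᵢ·10^(Lᵢ/10) = 1.2·10^(57.7/10) + 3.2·10^(74.7/10) + 2.7·10^(86.9/10) = 1.418e+09.
L_eq = 10·log₁₀(1.418e+09/7.1) = 83.00 dB.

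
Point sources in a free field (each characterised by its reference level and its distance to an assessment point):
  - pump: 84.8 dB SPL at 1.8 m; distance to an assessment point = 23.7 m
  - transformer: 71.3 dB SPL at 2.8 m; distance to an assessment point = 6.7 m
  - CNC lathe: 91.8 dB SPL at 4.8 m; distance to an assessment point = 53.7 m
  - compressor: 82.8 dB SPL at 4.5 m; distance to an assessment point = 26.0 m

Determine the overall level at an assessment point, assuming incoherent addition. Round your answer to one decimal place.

First find each source's level at the receiver (point-source: −20·log₁₀(r/r_ref)), then combine on an intensity basis.
pump: 84.8 − 20·log₁₀(23.7/1.8) = 84.8 − 22.39 = 62.41 dB SPL.
transformer: 71.3 − 20·log₁₀(6.7/2.8) = 71.3 − 7.58 = 63.72 dB SPL.
CNC lathe: 91.8 − 20·log₁₀(53.7/4.8) = 91.8 − 20.97 = 70.83 dB SPL.
compressor: 82.8 − 20·log₁₀(26.0/4.5) = 82.8 − 15.24 = 67.56 dB SPL.
Σ 10^(L/10) = 2.190e+07 → L_total = 10·log₁₀(2.190e+07) = 73.40 dB SPL.

73.4 dB SPL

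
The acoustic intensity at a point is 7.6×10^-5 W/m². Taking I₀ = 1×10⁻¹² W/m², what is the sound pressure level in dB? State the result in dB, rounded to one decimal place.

78.8 dB

Dividing by I₀ shifts the exponent by 12: I/I₀ = 7.6×10^7.
L = 10·(0.8808 + 7) = 78.81 dB.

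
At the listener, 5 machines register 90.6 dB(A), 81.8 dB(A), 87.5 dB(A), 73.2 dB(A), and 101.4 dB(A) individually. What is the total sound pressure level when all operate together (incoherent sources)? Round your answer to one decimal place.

Incoherent sources combine by intensity addition: L_total = 10·log₁₀(Σ 10^(L_i/10)).
Σ 10^(L/10) = 10^(90.6/10) + 10^(81.8/10) + 10^(87.5/10) + 10^(73.2/10) + 10^(101.4/10) = 1.569e+10.
L_total = 10·log₁₀(1.569e+10) = 101.96 dB(A).

102.0 dB(A)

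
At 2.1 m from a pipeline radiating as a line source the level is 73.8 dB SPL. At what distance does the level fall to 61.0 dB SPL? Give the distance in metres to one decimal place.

Line-source spreading drops the level by 10·log₁₀(r₂/r₁); inverting, r₂/r₁ = 10^(ΔL/10).
r₂ = 2.1·10^((73.8−61.0)/10) = 2.1·10^(12.8/10) = 40.01 m.

40.0 m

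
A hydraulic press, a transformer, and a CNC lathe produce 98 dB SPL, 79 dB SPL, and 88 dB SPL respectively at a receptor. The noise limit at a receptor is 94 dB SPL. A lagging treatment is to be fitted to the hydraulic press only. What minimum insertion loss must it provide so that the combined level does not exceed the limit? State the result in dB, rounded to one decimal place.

Fixed contribution from the other sources: Σ 10^(L/10) = 10^(79/10) + 10^(88/10) = 7.104e+08 (88.51 dB SPL).
The limit corresponds to 10^(94/10) = 2.512e+09; subtracting the fixed part leaves 1.801e+09 for the hydraulic press, i.e. 92.56 dB SPL.
So the hydraulic press must be reduced from 98 to 92.56 dB SPL: IL = 5.44 dB.

5.4 dB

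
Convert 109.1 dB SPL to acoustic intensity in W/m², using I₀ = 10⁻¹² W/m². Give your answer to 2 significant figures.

0.081 W/m²

L = 10·log₁₀(I/I₀) ⇒ I = I₀·10^(L/10) = 10⁻¹² × 10^10.91.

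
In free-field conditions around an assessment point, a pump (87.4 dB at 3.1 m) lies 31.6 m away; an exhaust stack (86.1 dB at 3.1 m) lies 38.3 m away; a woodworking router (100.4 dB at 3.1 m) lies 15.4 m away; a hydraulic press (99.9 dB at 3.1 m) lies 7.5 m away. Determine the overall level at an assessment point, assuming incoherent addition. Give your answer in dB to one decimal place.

Propagate each source to the receiver with L = L_ref − 20·log₁₀(r/r_ref), then add intensities.
pump: 87.4 − 20·log₁₀(31.6/3.1) = 87.4 − 20.17 = 67.23 dB.
exhaust stack: 86.1 − 20·log₁₀(38.3/3.1) = 86.1 − 21.84 = 64.26 dB.
woodworking router: 100.4 − 20·log₁₀(15.4/3.1) = 100.4 − 13.92 = 86.48 dB.
hydraulic press: 99.9 − 20·log₁₀(7.5/3.1) = 99.9 − 7.67 = 92.23 dB.
Σ 10^(L/10) = 2.122e+09 → L_total = 10·log₁₀(2.122e+09) = 93.27 dB.

93.3 dB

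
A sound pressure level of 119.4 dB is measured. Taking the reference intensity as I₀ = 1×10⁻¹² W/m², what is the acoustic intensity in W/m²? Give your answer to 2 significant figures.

0.87 W/m²

I = I₀·10^(L/10) = 10⁻¹² × 10^(119.4/10) = 10^(-0.060).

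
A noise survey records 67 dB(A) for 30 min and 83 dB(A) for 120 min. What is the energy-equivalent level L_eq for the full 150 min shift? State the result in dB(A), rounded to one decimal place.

82.1 dB(A)

The energy average is taken in the linear domain: L_eq = 10·log₁₀[(Σ tᵢ·10^(Lᵢ/10))/T], T = 150 min.
Σ tᵢ·10^(Lᵢ/10) = 30·10^(67/10) + 120·10^(83/10) = 2.409e+10.
L_eq = 10·log₁₀(2.409e+10/150) = 82.06 dB(A).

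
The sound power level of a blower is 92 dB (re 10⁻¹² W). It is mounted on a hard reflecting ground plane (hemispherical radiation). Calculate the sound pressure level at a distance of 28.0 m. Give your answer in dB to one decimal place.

55.1 dB

Free-field hemispherical radiation: L_p = L_w − 10·log₁₀(2π·r²), r = 28.0 m.
2π·r² = 4926 m², 10·log₁₀ of that is 36.925 dB.
L_p = 92 − 36.925 = 55.08 dB.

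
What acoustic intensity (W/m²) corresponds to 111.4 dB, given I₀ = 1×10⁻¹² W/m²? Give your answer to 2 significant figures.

L = 10·log₁₀(I/I₀) ⇒ I = I₀·10^(L/10) = 10⁻¹² × 10^11.14.

0.14 W/m²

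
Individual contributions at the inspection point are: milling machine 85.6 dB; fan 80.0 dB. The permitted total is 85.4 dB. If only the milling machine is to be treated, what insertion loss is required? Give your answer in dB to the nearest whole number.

2 dB

The untreated sources together contribute 10^(80.0/10) = 1.000e+08, i.e. 80.00 dB.
To meet 85.4 dB overall, the treated milling machine may contribute at most 10^(85.4/10) − 1.000e+08 = 2.467e+08, i.e. 83.92 dB.
Required insertion loss = 85.6 − 83.92 = 1.68 dB.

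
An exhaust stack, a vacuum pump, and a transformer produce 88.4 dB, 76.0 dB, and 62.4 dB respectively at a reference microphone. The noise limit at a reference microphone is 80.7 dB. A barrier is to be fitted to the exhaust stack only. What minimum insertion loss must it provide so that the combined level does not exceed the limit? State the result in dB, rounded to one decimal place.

The untreated sources together contribute 10^(76.0/10) + 10^(62.4/10) = 4.155e+07, i.e. 76.19 dB.
The limit corresponds to 10^(80.7/10) = 1.175e+08; subtracting the fixed part leaves 7.594e+07 for the exhaust stack, i.e. 78.80 dB.
So the exhaust stack must be reduced from 88.4 to 78.80 dB: IL = 9.60 dB.

9.6 dB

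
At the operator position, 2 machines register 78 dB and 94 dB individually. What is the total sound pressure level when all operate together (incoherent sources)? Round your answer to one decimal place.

94.1 dB

Incoherent sources combine by intensity addition: L_total = 10·log₁₀(Σ 10^(L_i/10)).
Σ 10^(L/10) = 10^(78/10) + 10^(94/10) = 2.575e+09.
L_total = 10·log₁₀(2.575e+09) = 94.11 dB.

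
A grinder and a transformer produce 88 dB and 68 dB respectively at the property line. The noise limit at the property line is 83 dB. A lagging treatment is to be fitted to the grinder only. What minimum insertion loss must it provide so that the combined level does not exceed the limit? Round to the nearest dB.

5 dB

Everything except the grinder sums to 10^(68/10) = 6.310e+06 in linear terms, 68.00 dB.
To meet 83 dB overall, the treated grinder may contribute at most 10^(83/10) − 6.310e+06 = 1.932e+08, i.e. 82.86 dB.
Required insertion loss = 88 − 82.86 = 5.14 dB.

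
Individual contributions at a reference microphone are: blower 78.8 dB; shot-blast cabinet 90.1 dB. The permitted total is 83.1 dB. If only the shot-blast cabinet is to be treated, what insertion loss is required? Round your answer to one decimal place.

Fixed contribution from the other source: Σ 10^(L/10) = 10^(78.8/10) = 7.586e+07 (78.80 dB).
The limit corresponds to 10^(83.1/10) = 2.042e+08; subtracting the fixed part leaves 1.283e+08 for the shot-blast cabinet, i.e. 81.08 dB.
Required insertion loss = 90.1 − 81.08 = 9.02 dB.

9.0 dB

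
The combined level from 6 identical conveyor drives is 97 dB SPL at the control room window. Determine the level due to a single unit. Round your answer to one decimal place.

For N identical incoherent sources L_total = L₁ + 10·log₁₀ N, so L₁ = 97 − 10·log₁₀(6) = 97 − 7.782.

89.2 dB SPL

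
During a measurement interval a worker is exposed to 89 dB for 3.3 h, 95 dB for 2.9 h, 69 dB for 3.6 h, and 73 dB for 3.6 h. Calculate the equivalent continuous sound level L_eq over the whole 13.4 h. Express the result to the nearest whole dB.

Weight each interval's intensity by its duration and average over T = 13.4 h:
Σ tᵢ·10^(Lᵢ/10) = 3.3·10^(89/10) + 2.9·10^(95/10) + 3.6·10^(69/10) + 3.6·10^(73/10) = 1.189e+10.
L_eq = 10·log₁₀(1.189e+10/13.4) = 89.48 dB.

89 dB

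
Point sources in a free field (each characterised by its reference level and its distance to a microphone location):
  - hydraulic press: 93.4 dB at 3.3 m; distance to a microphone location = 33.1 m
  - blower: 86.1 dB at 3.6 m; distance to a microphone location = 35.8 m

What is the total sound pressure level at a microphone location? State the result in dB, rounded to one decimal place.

Propagate each source to the receiver with L = L_ref − 20·log₁₀(r/r_ref), then add intensities.
hydraulic press: 93.4 − 20·log₁₀(33.1/3.3) = 93.4 − 20.03 = 73.37 dB.
blower: 86.1 − 20·log₁₀(35.8/3.6) = 86.1 − 19.95 = 66.15 dB.
Σ 10^(L/10) = 2.587e+07 → L_total = 10·log₁₀(2.587e+07) = 74.13 dB.

74.1 dB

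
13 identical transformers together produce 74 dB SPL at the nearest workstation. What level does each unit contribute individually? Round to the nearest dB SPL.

63 dB SPL

Dividing the total intensity by 13 lowers the level by 10·log₁₀ 13 = 11.139 dB: L₁ = 74 − 11.139.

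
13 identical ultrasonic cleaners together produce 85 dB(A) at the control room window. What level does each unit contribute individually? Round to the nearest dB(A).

Dividing the total intensity by 13 lowers the level by 10·log₁₀ 13 = 11.139 dB: L₁ = 85 − 11.139.

74 dB(A)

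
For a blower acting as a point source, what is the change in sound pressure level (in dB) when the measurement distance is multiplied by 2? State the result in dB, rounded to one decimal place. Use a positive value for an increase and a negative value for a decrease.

-6.0 dB

With spherical spreading the level changes by −20·log₁₀(r₂/r₁).
ΔL = −20·log₁₀(2) = -6.02 dB.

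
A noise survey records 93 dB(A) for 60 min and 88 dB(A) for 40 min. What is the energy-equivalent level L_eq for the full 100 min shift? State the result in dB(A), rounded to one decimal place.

91.6 dB(A)

The energy average is taken in the linear domain: L_eq = 10·log₁₀[(Σ tᵢ·10^(Lᵢ/10))/T], T = 100 min.
Σ tᵢ·10^(Lᵢ/10) = 60·10^(93/10) + 40·10^(88/10) = 1.450e+11.
L_eq = 10·log₁₀(1.450e+11/100) = 91.61 dB(A).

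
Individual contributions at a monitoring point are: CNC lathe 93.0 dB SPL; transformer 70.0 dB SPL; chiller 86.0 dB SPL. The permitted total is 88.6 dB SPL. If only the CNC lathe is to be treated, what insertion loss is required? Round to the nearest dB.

Everything except the CNC lathe sums to 10^(70.0/10) + 10^(86.0/10) = 4.081e+08 in linear terms, 86.11 dB SPL.
To meet 88.6 dB SPL overall, the treated CNC lathe may contribute at most 10^(88.6/10) − 4.081e+08 = 3.163e+08, i.e. 85.00 dB SPL.
So the CNC lathe must be reduced from 93.0 to 85.00 dB SPL: IL = 8.00 dB.

8 dB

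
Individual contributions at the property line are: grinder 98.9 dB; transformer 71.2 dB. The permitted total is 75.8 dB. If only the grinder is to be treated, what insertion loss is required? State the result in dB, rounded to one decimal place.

The untreated sources together contribute 10^(71.2/10) = 1.318e+07, i.e. 71.20 dB.
The limit corresponds to 10^(75.8/10) = 3.802e+07; subtracting the fixed part leaves 2.484e+07 for the grinder, i.e. 73.95 dB.
So the grinder must be reduced from 98.9 to 73.95 dB: IL = 24.95 dB.

24.9 dB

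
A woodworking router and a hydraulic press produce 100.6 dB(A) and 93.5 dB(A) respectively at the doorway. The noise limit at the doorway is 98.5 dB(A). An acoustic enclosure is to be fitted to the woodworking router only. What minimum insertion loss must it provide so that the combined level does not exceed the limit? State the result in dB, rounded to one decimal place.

Fixed contribution from the other source: Σ 10^(L/10) = 10^(93.5/10) = 2.239e+09 (93.50 dB(A)).
To meet 98.5 dB(A) overall, the treated woodworking router may contribute at most 10^(98.5/10) − 2.239e+09 = 4.841e+09, i.e. 96.85 dB(A).
Required insertion loss = 100.6 − 96.85 = 3.75 dB.

3.8 dB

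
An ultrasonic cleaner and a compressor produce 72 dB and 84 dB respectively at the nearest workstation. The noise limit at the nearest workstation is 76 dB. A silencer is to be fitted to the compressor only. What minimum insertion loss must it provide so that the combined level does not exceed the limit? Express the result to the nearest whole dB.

Fixed contribution from the other source: Σ 10^(L/10) = 10^(72/10) = 1.585e+07 (72.00 dB).
To meet 76 dB overall, the treated compressor may contribute at most 10^(76/10) − 1.585e+07 = 2.396e+07, i.e. 73.80 dB.
Required insertion loss = 84 − 73.80 = 10.20 dB.

10 dB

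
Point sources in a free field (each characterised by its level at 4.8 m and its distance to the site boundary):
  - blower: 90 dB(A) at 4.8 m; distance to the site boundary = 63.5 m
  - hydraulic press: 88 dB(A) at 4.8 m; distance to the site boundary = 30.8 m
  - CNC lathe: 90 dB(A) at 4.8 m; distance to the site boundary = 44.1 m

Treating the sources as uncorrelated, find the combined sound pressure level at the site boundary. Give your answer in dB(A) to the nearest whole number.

Propagate each source to the receiver with L = L_ref − 20·log₁₀(r/r_ref), then add intensities.
blower: 90 − 20·log₁₀(63.5/4.8) = 90 − 22.43 = 67.57 dB(A).
hydraulic press: 88 − 20·log₁₀(30.8/4.8) = 88 − 16.15 = 71.85 dB(A).
CNC lathe: 90 − 20·log₁₀(44.1/4.8) = 90 − 19.26 = 70.74 dB(A).
Σ 10^(L/10) = 3.289e+07 → L_total = 10·log₁₀(3.289e+07) = 75.17 dB(A).

75 dB(A)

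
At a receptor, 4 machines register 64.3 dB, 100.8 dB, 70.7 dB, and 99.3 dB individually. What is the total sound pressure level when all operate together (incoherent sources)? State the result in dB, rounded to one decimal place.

Incoherent sources combine by intensity addition: L_total = 10·log₁₀(Σ 10^(L_i/10)).
Σ 10^(L/10) = 10^(64.3/10) + 10^(100.8/10) + 10^(70.7/10) + 10^(99.3/10) = 2.055e+10.
L_total = 10·log₁₀(2.055e+10) = 103.13 dB.

103.1 dB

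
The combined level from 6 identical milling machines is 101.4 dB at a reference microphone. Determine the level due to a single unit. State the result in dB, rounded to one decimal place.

Dividing the total intensity by 6 lowers the level by 10·log₁₀ 6 = 7.782 dB: L₁ = 101.4 − 7.782.

93.6 dB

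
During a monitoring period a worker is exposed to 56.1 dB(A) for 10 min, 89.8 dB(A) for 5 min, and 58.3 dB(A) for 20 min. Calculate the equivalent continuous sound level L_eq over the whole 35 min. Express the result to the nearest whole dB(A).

Weight each interval's intensity by its duration and average over T = 35 min:
Σ tᵢ·10^(Lᵢ/10) = 10·10^(56.1/10) + 5·10^(89.8/10) + 20·10^(58.3/10) = 4.793e+09.
L_eq = 10·log₁₀(4.793e+09/35) = 81.36 dB(A).

81 dB(A)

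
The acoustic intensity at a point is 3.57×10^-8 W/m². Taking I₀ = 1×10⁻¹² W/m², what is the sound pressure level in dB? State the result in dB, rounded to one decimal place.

45.5 dB

Dividing by I₀ shifts the exponent by 12: I/I₀ = 3.57×10^4.
L = 10·(0.5527 + 4) = 45.53 dB.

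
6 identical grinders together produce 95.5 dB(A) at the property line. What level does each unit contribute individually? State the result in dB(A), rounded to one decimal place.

87.7 dB(A)

6 equal contributions raise the level by 10·log₁₀ 6 = 7.782 dB, so each unit alone gives 95.5 − 7.782.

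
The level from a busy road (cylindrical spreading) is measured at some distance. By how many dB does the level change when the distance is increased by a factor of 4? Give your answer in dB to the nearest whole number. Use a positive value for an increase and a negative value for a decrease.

-6 dB

Line-source spreading: ΔL = −10·log₁₀(r₂/r₁).
ΔL = −10·log₁₀(4) = -6.02 dB.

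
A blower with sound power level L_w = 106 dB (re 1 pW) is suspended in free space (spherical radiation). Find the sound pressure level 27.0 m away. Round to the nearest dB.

Free-field spherical radiation: L_p = L_w − 10·log₁₀(4π·r²), r = 27.0 m.
4π·r² = 9161 m², 10·log₁₀ of that is 39.619 dB.
L_p = 106 − 39.619 = 66.38 dB.

66 dB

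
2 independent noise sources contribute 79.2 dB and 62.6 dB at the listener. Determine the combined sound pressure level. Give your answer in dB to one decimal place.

Incoherent sources combine by intensity addition: L_total = 10·log₁₀(Σ 10^(L_i/10)).
Σ 10^(L/10) = 10^(79.2/10) + 10^(62.6/10) = 8.500e+07.
L_total = 10·log₁₀(8.500e+07) = 79.29 dB.

79.3 dB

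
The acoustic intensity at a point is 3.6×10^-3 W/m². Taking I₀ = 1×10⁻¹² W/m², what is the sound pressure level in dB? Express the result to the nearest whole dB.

Dividing by I₀ shifts the exponent by 12: I/I₀ = 3.6×10^9.
L = 10·(0.5563 + 9) = 95.56 dB.

96 dB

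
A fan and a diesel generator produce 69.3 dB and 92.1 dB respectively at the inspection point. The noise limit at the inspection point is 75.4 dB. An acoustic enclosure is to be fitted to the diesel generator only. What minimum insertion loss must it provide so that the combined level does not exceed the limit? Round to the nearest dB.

18 dB

Everything except the diesel generator sums to 10^(69.3/10) = 8.511e+06 in linear terms, 69.30 dB.
The limit corresponds to 10^(75.4/10) = 3.467e+07; subtracting the fixed part leaves 2.616e+07 for the diesel generator, i.e. 74.18 dB.
So the diesel generator must be reduced from 92.1 to 74.18 dB: IL = 17.92 dB.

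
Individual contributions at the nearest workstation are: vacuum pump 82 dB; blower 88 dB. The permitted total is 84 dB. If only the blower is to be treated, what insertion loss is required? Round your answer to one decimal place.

8.3 dB

Everything except the blower sums to 10^(82/10) = 1.585e+08 in linear terms, 82.00 dB.
The limit corresponds to 10^(84/10) = 2.512e+08; subtracting the fixed part leaves 9.270e+07 for the blower, i.e. 79.67 dB.
Required insertion loss = 88 − 79.67 = 8.33 dB.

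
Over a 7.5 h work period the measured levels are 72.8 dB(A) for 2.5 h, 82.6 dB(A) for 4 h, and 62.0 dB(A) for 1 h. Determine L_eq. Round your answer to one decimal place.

80.2 dB(A)

The energy average is taken in the linear domain: L_eq = 10·log₁₀[(Σ tᵢ·10^(Lᵢ/10))/T], T = 7.5 h.
Σ tᵢ·10^(Lᵢ/10) = 2.5·10^(72.8/10) + 4·10^(82.6/10) + 1·10^(62.0/10) = 7.771e+08.
L_eq = 10·log₁₀(7.771e+08/7.5) = 80.15 dB(A).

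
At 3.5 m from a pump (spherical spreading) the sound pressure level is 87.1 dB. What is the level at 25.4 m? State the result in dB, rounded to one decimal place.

Point-source attenuation: ΔL = 20·log₁₀(r₂/r₁) = 20·log₁₀(25.4/3.5) = 17.215 dB.
L₂ = 87.1 − 20·log₁₀(25.4/3.5) = 87.1 − 17.215 = 69.88 dB.

69.9 dB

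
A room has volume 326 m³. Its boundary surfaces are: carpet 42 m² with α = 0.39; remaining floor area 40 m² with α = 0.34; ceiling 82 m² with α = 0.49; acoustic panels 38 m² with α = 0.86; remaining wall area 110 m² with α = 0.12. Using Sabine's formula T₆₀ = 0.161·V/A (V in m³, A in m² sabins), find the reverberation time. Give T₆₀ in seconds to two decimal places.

Summing Sᵢαᵢ: 42·0.39 + 40·0.34 + 82·0.49 + 38·0.86 + 110·0.12 = 116.04 m².
T₆₀ = 0.161·V/A = 0.161·326/116.04 = 0.452 s.

0.45 s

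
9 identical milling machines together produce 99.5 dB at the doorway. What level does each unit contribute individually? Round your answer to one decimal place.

Dividing the total intensity by 9 lowers the level by 10·log₁₀ 9 = 9.542 dB: L₁ = 99.5 − 9.542.

90.0 dB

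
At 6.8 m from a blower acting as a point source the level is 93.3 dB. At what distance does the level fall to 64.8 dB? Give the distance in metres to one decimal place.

For a point source L₁ − L₂ = 20·log₁₀(r₂/r₁), so r₂ = r₁·10^((L₁−L₂)/20).
r₂ = 6.8·10^((93.3−64.8)/20) = 6.8·10^(28.5/20) = 180.93 m.

180.9 m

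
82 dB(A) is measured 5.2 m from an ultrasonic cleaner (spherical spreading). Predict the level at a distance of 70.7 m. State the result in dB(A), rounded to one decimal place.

59.3 dB(A)

For a point source, L₂ = L₁ − 20·log₁₀(r₂/r₁).
L₂ = 82 − 20·log₁₀(70.7/5.2) = 82 − 22.668 = 59.33 dB(A).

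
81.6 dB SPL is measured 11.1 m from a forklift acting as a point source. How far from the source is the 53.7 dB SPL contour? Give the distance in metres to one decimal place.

275.6 m

For a point source L₁ − L₂ = 20·log₁₀(r₂/r₁), so r₂ = r₁·10^((L₁−L₂)/20).
r₂ = 11.1·10^((81.6−53.7)/20) = 11.1·10^(27.9/20) = 275.63 m.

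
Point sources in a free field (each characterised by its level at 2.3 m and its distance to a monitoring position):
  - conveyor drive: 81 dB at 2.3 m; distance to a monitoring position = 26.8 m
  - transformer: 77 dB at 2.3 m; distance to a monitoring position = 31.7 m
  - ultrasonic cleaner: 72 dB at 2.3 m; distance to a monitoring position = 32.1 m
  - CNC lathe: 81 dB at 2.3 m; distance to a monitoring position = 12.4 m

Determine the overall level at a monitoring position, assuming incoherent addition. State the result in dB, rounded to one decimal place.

First find each source's level at the receiver (point-source: −20·log₁₀(r/r_ref)), then combine on an intensity basis.
conveyor drive: 81 − 20·log₁₀(26.8/2.3) = 81 − 21.33 = 59.67 dB.
transformer: 77 − 20·log₁₀(31.7/2.3) = 77 − 22.79 = 54.21 dB.
ultrasonic cleaner: 72 − 20·log₁₀(32.1/2.3) = 72 − 22.90 = 49.10 dB.
CNC lathe: 81 − 20·log₁₀(12.4/2.3) = 81 − 14.63 = 66.37 dB.
Σ 10^(L/10) = 5.604e+06 → L_total = 10·log₁₀(5.604e+06) = 67.48 dB.

67.5 dB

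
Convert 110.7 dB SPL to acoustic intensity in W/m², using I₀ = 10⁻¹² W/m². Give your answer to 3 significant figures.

0.117 W/m²

I/I₀ = 10^(110.7/10) = 1.175e+11, so I = 1.175e+11 × 10⁻¹² W/m².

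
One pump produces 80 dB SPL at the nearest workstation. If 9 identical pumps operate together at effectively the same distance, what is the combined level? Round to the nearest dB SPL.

With 9 equal, uncorrelated contributions the intensity is 9× that of one unit, giving a rise of 10·log₁₀ 9.
L_total = 80 + 10·log₁₀(9) = 80 + 9.542 = 89.54 dB SPL.

90 dB SPL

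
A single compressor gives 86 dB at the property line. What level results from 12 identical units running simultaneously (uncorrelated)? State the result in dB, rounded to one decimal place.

96.8 dB

N identical incoherent sources raise the level by 10·log₁₀ N.
L_total = 86 + 10·log₁₀(12) = 86 + 10.792 = 96.79 dB.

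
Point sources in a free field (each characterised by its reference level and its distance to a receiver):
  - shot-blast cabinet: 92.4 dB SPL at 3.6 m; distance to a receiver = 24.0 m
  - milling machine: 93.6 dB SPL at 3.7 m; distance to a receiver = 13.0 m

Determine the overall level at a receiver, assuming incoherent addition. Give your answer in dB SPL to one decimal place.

Propagate each source to the receiver with L = L_ref − 20·log₁₀(r/r_ref), then add intensities.
shot-blast cabinet: 92.4 − 20·log₁₀(24.0/3.6) = 92.4 − 16.48 = 75.92 dB SPL.
milling machine: 93.6 − 20·log₁₀(13.0/3.7) = 93.6 − 10.91 = 82.69 dB SPL.
Σ 10^(L/10) = 2.247e+08 → L_total = 10·log₁₀(2.247e+08) = 83.52 dB SPL.

83.5 dB SPL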